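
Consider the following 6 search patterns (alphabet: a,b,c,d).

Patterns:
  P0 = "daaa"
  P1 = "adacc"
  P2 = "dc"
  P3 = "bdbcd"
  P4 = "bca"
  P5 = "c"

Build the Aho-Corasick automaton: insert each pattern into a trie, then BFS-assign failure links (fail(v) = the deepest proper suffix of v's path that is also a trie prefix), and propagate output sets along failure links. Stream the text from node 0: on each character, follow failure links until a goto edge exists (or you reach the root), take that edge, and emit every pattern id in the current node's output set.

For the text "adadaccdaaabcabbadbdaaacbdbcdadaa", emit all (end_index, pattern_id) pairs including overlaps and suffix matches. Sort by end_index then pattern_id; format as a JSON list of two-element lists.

Build:
Trie (insert patterns):
  0='ε' goto a→5 b→11 c→18 d→1
  1='d' goto a→2 c→10
  2='da' goto a→3
  3='daa' goto a→4
  4='daaa' goto ·  [P0 ends]
  5='a' goto d→6
  6='ad' goto a→7
  7='ada' goto c→8
  8='adac' goto c→9
  9='adacc' goto ·  [P1 ends]
  10='dc' goto ·  [P2 ends]
  11='b' goto c→16 d→12
  12='bd' goto b→13
  13='bdb' goto c→14
  14='bdbc' goto d→15
  15='bdbcd' goto ·  [P3 ends]
  16='bc' goto a→17
  17='bca' goto ·  [P4 ends]
  18='c' goto ·  [P5 ends]

BFS fail/out derivation:
  fail(1) 'd': from fail(0)=0 chase 'd': 0 ⇒ 0;  out=∅∪out(0)=∅
  fail(5) 'a': from fail(0)=0 chase 'a': 0 ⇒ 0;  out=∅∪out(0)=∅
  fail(11) 'b': from fail(0)=0 chase 'b': 0 ⇒ 0;  out=∅∪out(0)=∅
  fail(18) 'c': from fail(0)=0 chase 'c': 0 ⇒ 0;  out={5}∪out(0)={5}
  fail(2) 'da': from fail(1)=0 chase 'a': 0 ⇒ 5;  out=∅∪out(5)=∅
  fail(6) 'ad': from fail(5)=0 chase 'd': 0 ⇒ 1;  out=∅∪out(1)=∅
  fail(10) 'dc': from fail(1)=0 chase 'c': 0 ⇒ 18;  out={2}∪out(18)={2,5}
  fail(12) 'bd': from fail(11)=0 chase 'd': 0 ⇒ 1;  out=∅∪out(1)=∅
  fail(16) 'bc': from fail(11)=0 chase 'c': 0 ⇒ 18;  out=∅∪out(18)={5}
  fail(3) 'daa': from fail(2)=5 chase 'a': 5→0 ⇒ 5;  out=∅∪out(5)=∅
  fail(7) 'ada': from fail(6)=1 chase 'a': 1 ⇒ 2;  out=∅∪out(2)=∅
  fail(13) 'bdb': from fail(12)=1 chase 'b': 1→0 ⇒ 11;  out=∅∪out(11)=∅
  fail(17) 'bca': from fail(16)=18 chase 'a': 18→0 ⇒ 5;  out={4}∪out(5)={4}
  fail(4) 'daaa': from fail(3)=5 chase 'a': 5→0 ⇒ 5;  out={0}∪out(5)={0}
  fail(8) 'adac': from fail(7)=2 chase 'c': 2→5→0 ⇒ 18;  out=∅∪out(18)={5}
  fail(14) 'bdbc': from fail(13)=11 chase 'c': 11 ⇒ 16;  out=∅∪out(16)={5}
  fail(9) 'adacc': from fail(8)=18 chase 'c': 18→0 ⇒ 18;  out={1}∪out(18)={1,5}
  fail(15) 'bdbcd': from fail(14)=16 chase 'd': 16→18→0 ⇒ 1;  out={3}∪out(1)={3}

Scan:
i=0 'a': node 0→5
i=1 'd': node 5→6
i=2 'a': node 6→7
i=3 'd': node 7→6 (fail-walked)
i=4 'a': node 6→7
i=5 'c': node 7→8  ** P5@[5:5]
i=6 'c': node 8→9  ** P1@[2:6],P5@[6:6]
i=7 'd': node 9→1 (fail-walked)
i=8 'a': node 1→2
i=9 'a': node 2→3
i=10 'a': node 3→4  ** P0@[7:10]
i=11 'b': node 4→11 (fail-walked)
i=12 'c': node 11→16  ** P5@[12:12]
i=13 'a': node 16→17  ** P4@[11:13]
i=14 'b': node 17→11 (fail-walked)
i=15 'b': node 11→11 (fail-walked)
i=16 'a': node 11→5 (fail-walked)
i=17 'd': node 5→6
i=18 'b': node 6→11 (fail-walked)
i=19 'd': node 11→12
i=20 'a': node 12→2 (fail-walked)
i=21 'a': node 2→3
i=22 'a': node 3→4  ** P0@[19:22]
i=23 'c': node 4→18 (fail-walked)  ** P5@[23:23]
i=24 'b': node 18→11 (fail-walked)
i=25 'd': node 11→12
i=26 'b': node 12→13
i=27 'c': node 13→14  ** P5@[27:27]
i=28 'd': node 14→15  ** P3@[24:28]
i=29 'a': node 15→2 (fail-walked)
i=30 'd': node 2→6 (fail-walked)
i=31 'a': node 6→7
i=32 'a': node 7→3 (fail-walked)

All matches (sorted): [[5,5],[6,1],[6,5],[10,0],[12,5],[13,4],[22,0],[23,5],[27,5],[28,3]]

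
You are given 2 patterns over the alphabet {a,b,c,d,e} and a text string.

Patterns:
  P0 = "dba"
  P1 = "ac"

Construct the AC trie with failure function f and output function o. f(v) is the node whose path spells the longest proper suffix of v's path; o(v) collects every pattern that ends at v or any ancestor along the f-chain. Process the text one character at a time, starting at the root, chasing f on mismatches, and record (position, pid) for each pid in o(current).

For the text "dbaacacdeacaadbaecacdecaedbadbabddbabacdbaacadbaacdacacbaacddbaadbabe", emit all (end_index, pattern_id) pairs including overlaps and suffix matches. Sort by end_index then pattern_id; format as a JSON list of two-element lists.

Construct AC machine:
Trie nodes:
  0='ε' goto a→4 d→1
  1='d' goto b→2
  2='db' goto a→3
  3='dba' goto ·  ←P0
  4='a' goto c→5
  5='ac' goto ·  ←P1

BFS fail/out derivation:
  n1('d'): parent n0 fail=0; on 'd' 0 → fail=0;  out ∅∪∅=∅
  n4('a'): parent n0 fail=0; on 'a' 0 → fail=0;  out ∅∪∅=∅
  n2('db'): parent n1 fail=0; on 'b' 0 → fail=0;  out ∅∪∅=∅
  n5('ac'): parent n4 fail=0; on 'c' 0 → fail=0;  out {1}∪∅={1}
  n3('dba'): parent n2 fail=0; on 'a' 0 → fail=4;  out {0}∪∅={0}

Run:
pos 0 'd': at 1
pos 1 'b': at 2
pos 2 'a': at 3  emit P0@[0:2]
pos 3 'a': at 4 (fail-walked)
pos 4 'c': at 5  emit P1@[3:4]
pos 5 'a': at 4 (fail-walked)
pos 6 'c': at 5  emit P1@[5:6]
pos 7 'd': at 1 (fail-walked)
pos 8 'e': at 0 (fail-walked)
pos 9 'a': at 4
pos 10 'c': at 5  emit P1@[9:10]
pos 11 'a': at 4 (fail-walked)
pos 12 'a': at 4 (fail-walked)
pos 13 'd': at 1 (fail-walked)
pos 14 'b': at 2
pos 15 'a': at 3  emit P0@[13:15]
pos 16 'e': at 0 (fail-walked)
pos 17 'c': at 0
pos 18 'a': at 4
pos 19 'c': at 5  emit P1@[18:19]
pos 20 'd': at 1 (fail-walked)
pos 21 'e': at 0 (fail-walked)
pos 22 'c': at 0
pos 23 'a': at 4
pos 24 'e': at 0 (fail-walked)
pos 25 'd': at 1
pos 26 'b': at 2
pos 27 'a': at 3  emit P0@[25:27]
pos 28 'd': at 1 (fail-walked)
pos 29 'b': at 2
pos 30 'a': at 3  emit P0@[28:30]
pos 31 'b': at 0 (fail-walked)
pos 32 'd': at 1
pos 33 'd': at 1 (fail-walked)
pos 34 'b': at 2
pos 35 'a': at 3  emit P0@[33:35]
pos 36 'b': at 0 (fail-walked)
pos 37 'a': at 4
pos 38 'c': at 5  emit P1@[37:38]
pos 39 'd': at 1 (fail-walked)
pos 40 'b': at 2
pos 41 'a': at 3  emit P0@[39:41]
pos 42 'a': at 4 (fail-walked)
pos 43 'c': at 5  emit P1@[42:43]
pos 44 'a': at 4 (fail-walked)
pos 45 'd': at 1 (fail-walked)
pos 46 'b': at 2
pos 47 'a': at 3  emit P0@[45:47]
pos 48 'a': at 4 (fail-walked)
pos 49 'c': at 5  emit P1@[48:49]
pos 50 'd': at 1 (fail-walked)
pos 51 'a': at 4 (fail-walked)
pos 52 'c': at 5  emit P1@[51:52]
pos 53 'a': at 4 (fail-walked)
pos 54 'c': at 5  emit P1@[53:54]
pos 55 'b': at 0 (fail-walked)
pos 56 'a': at 4
pos 57 'a': at 4 (fail-walked)
pos 58 'c': at 5  emit P1@[57:58]
pos 59 'd': at 1 (fail-walked)
pos 60 'd': at 1 (fail-walked)
pos 61 'b': at 2
pos 62 'a': at 3  emit P0@[60:62]
pos 63 'a': at 4 (fail-walked)
pos 64 'd': at 1 (fail-walked)
pos 65 'b': at 2
pos 66 'a': at 3  emit P0@[64:66]
pos 67 'b': at 0 (fail-walked)
pos 68 'e': at 0

All matches (sorted): [[2,0],[4,1],[6,1],[10,1],[15,0],[19,1],[27,0],[30,0],[35,0],[38,1],[41,0],[43,1],[47,0],[49,1],[52,1],[54,1],[58,1],[62,0],[66,0]]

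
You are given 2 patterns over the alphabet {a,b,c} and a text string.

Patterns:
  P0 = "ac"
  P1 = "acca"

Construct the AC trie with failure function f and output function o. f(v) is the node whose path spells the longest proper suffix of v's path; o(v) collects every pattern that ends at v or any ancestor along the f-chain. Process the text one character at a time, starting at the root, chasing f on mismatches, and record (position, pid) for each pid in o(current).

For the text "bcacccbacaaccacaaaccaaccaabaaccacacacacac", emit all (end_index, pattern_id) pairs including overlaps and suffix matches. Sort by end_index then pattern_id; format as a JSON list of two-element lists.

Construct AC machine:
Trie nodes:
  0='ε' goto a→1
  1='a' goto c→2
  2='ac' goto c→3  ←P0
  3='acc' goto a→4
  4='acca' goto ·  ←P1

Failure links (BFS by depth):
  n1('a'): parent n0 fail=0; on 'a' 0 → fail=0;  out ∅∪∅=∅
  n2('ac'): parent n1 fail=0; on 'c' 0 → fail=0;  out {0}∪∅={0}
  n3('acc'): parent n2 fail=0; on 'c' 0 → fail=0;  out ∅∪∅=∅
  n4('acca'): parent n3 fail=0; on 'a' 0 → fail=1;  out {1}∪∅={1}

Scan:
[0] read 'b'  n0⇒n0
[1] read 'c'  n0⇒n0
[2] read 'a'  n0⇒n1
[3] read 'c'  n1⇒n2  ** P0@[2:3]
[4] read 'c'  n2⇒n3
[5] read 'c'  n3⇒n0 ·f
[6] read 'b'  n0⇒n0
[7] read 'a'  n0⇒n1
[8] read 'c'  n1⇒n2  ** P0@[7:8]
[9] read 'a'  n2⇒n1 ·f
[10] read 'a'  n1⇒n1 ·f
[11] read 'c'  n1⇒n2  ** P0@[10:11]
[12] read 'c'  n2⇒n3
[13] read 'a'  n3⇒n4  ** P1@[10:13]
[14] read 'c'  n4⇒n2 ·f  ** P0@[13:14]
[15] read 'a'  n2⇒n1 ·f
[16] read 'a'  n1⇒n1 ·f
[17] read 'a'  n1⇒n1 ·f
[18] read 'c'  n1⇒n2  ** P0@[17:18]
[19] read 'c'  n2⇒n3
[20] read 'a'  n3⇒n4  ** P1@[17:20]
[21] read 'a'  n4⇒n1 ·f
[22] read 'c'  n1⇒n2  ** P0@[21:22]
[23] read 'c'  n2⇒n3
[24] read 'a'  n3⇒n4  ** P1@[21:24]
[25] read 'a'  n4⇒n1 ·f
[26] read 'b'  n1⇒n0 ·f
[27] read 'a'  n0⇒n1
[28] read 'a'  n1⇒n1 ·f
[29] read 'c'  n1⇒n2  ** P0@[28:29]
[30] read 'c'  n2⇒n3
[31] read 'a'  n3⇒n4  ** P1@[28:31]
[32] read 'c'  n4⇒n2 ·f  ** P0@[31:32]
[33] read 'a'  n2⇒n1 ·f
[34] read 'c'  n1⇒n2  ** P0@[33:34]
[35] read 'a'  n2⇒n1 ·f
[36] read 'c'  n1⇒n2  ** P0@[35:36]
[37] read 'a'  n2⇒n1 ·f
[38] read 'c'  n1⇒n2  ** P0@[37:38]
[39] read 'a'  n2⇒n1 ·f
[40] read 'c'  n1⇒n2  ** P0@[39:40]

All matches (sorted): [[3,0],[8,0],[11,0],[13,1],[14,0],[18,0],[20,1],[22,0],[24,1],[29,0],[31,1],[32,0],[34,0],[36,0],[38,0],[40,0]]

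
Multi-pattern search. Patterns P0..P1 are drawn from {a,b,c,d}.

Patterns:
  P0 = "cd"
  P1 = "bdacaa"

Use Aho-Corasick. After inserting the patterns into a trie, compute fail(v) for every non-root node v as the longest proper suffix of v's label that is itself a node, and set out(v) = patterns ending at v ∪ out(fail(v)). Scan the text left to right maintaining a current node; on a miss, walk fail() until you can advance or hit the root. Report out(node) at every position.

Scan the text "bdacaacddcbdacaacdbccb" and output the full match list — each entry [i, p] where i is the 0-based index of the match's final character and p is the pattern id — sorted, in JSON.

Build automaton:
Trie (insert patterns):
  0='ε' goto b→3 c→1
  1='c' goto d→2
  2='cd' goto ·  ←P0
  3='b' goto d→4
  4='bd' goto a→5
  5='bda' goto c→6
  6='bdac' goto a→7
  7='bdaca' goto a→8
  8='bdacaa' goto ·  ←P1

BFS fail/out derivation:
  n1('c'): parent n0 fail=0; on 'c' 0 → fail=0;  out ∅∪∅=∅
  n3('b'): parent n0 fail=0; on 'b' 0 → fail=0;  out ∅∪∅=∅
  n2('cd'): parent n1 fail=0; on 'd' 0 → fail=0;  out {0}∪∅={0}
  n4('bd'): parent n3 fail=0; on 'd' 0 → fail=0;  out ∅∪∅=∅
  n5('bda'): parent n4 fail=0; on 'a' 0 → fail=0;  out ∅∪∅=∅
  n6('bdac'): parent n5 fail=0; on 'c' 0 → fail=1;  out ∅∪∅=∅
  n7('bdaca'): parent n6 fail=1; on 'a' 1→0 → fail=0;  out ∅∪∅=∅
  n8('bdacaa'): parent n7 fail=0; on 'a' 0 → fail=0;  out {1}∪∅={1}

Scan:
pos 0 'b': at 3
pos 1 'd': at 4
pos 2 'a': at 5
pos 3 'c': at 6
pos 4 'a': at 7
pos 5 'a': at 8  → match P1@[0:5]
pos 6 'c': at 1 (via fail)
pos 7 'd': at 2  → match P0@[6:7]
pos 8 'd': at 0 (via fail)
pos 9 'c': at 1
pos 10 'b': at 3 (via fail)
pos 11 'd': at 4
pos 12 'a': at 5
pos 13 'c': at 6
pos 14 'a': at 7
pos 15 'a': at 8  → match P1@[10:15]
pos 16 'c': at 1 (via fail)
pos 17 'd': at 2  → match P0@[16:17]
pos 18 'b': at 3 (via fail)
pos 19 'c': at 1 (via fail)
pos 20 'c': at 1 (via fail)
pos 21 'b': at 3 (via fail)

Result: [[5,1],[7,0],[15,1],[17,0]]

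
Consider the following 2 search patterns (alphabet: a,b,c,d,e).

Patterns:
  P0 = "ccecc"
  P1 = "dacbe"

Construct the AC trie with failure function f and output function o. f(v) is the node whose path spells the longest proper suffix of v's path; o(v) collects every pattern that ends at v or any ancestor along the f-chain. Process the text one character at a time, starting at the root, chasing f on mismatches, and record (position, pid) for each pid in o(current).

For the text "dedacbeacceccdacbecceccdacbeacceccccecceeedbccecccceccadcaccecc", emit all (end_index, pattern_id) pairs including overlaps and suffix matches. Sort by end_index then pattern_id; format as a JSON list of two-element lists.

Build automaton:
Trie (insert patterns):
  n0 'ε': c→1 d→6
  n1 'c': c→2
  n2 'cc': e→3
  n3 'cce': c→4
  n4 'ccec': c→5
  n5 'ccecc': ·  ←P0
  n6 'd': a→7
  n7 'da': c→8
  n8 'dac': b→9
  n9 'dacb': e→10
  n10 'dacbe': ·  ←P1

BFS fail/out derivation:
  fail(1) 'c': from fail(0)=0 chase 'c': 0 ⇒ 0;  out=∅∪out(0)=∅
  fail(6) 'd': from fail(0)=0 chase 'd': 0 ⇒ 0;  out=∅∪out(0)=∅
  fail(2) 'cc': from fail(1)=0 chase 'c': 0 ⇒ 1;  out=∅∪out(1)=∅
  fail(7) 'da': from fail(6)=0 chase 'a': 0 ⇒ 0;  out=∅∪out(0)=∅
  fail(3) 'cce': from fail(2)=1 chase 'e': 1→0 ⇒ 0;  out=∅∪out(0)=∅
  fail(8) 'dac': from fail(7)=0 chase 'c': 0 ⇒ 1;  out=∅∪out(1)=∅
  fail(4) 'ccec': from fail(3)=0 chase 'c': 0 ⇒ 1;  out=∅∪out(1)=∅
  fail(9) 'dacb': from fail(8)=1 chase 'b': 1→0 ⇒ 0;  out=∅∪out(0)=∅
  fail(5) 'ccecc': from fail(4)=1 chase 'c': 1 ⇒ 2;  out={0}∪out(2)={0}
  fail(10) 'dacbe': from fail(9)=0 chase 'e': 0 ⇒ 0;  out={1}∪out(0)={1}

Scan:
[0] read 'd'  n0⇒n6
[1] read 'e'  n6⇒n0 ·f
[2] read 'd'  n0⇒n6
[3] read 'a'  n6⇒n7
[4] read 'c'  n7⇒n8
[5] read 'b'  n8⇒n9
[6] read 'e'  n9⇒n10  → match P1@[2:6]
[7] read 'a'  n10⇒n0 ·f
[8] read 'c'  n0⇒n1
[9] read 'c'  n1⇒n2
[10] read 'e'  n2⇒n3
[11] read 'c'  n3⇒n4
[12] read 'c'  n4⇒n5  → match P0@[8:12]
[13] read 'd'  n5⇒n6 ·f
[14] read 'a'  n6⇒n7
[15] read 'c'  n7⇒n8
[16] read 'b'  n8⇒n9
[17] read 'e'  n9⇒n10  → match P1@[13:17]
[18] read 'c'  n10⇒n1 ·f
[19] read 'c'  n1⇒n2
[20] read 'e'  n2⇒n3
[21] read 'c'  n3⇒n4
[22] read 'c'  n4⇒n5  → match P0@[18:22]
[23] read 'd'  n5⇒n6 ·f
[24] read 'a'  n6⇒n7
[25] read 'c'  n7⇒n8
[26] read 'b'  n8⇒n9
[27] read 'e'  n9⇒n10  → match P1@[23:27]
[28] read 'a'  n10⇒n0 ·f
[29] read 'c'  n0⇒n1
[30] read 'c'  n1⇒n2
[31] read 'e'  n2⇒n3
[32] read 'c'  n3⇒n4
[33] read 'c'  n4⇒n5  → match P0@[29:33]
[34] read 'c'  n5⇒n2 ·f
[35] read 'c'  n2⇒n2 ·f
[36] read 'e'  n2⇒n3
[37] read 'c'  n3⇒n4
[38] read 'c'  n4⇒n5  → match P0@[34:38]
[39] read 'e'  n5⇒n3 ·f
[40] read 'e'  n3⇒n0 ·f
[41] read 'e'  n0⇒n0
[42] read 'd'  n0⇒n6
[43] read 'b'  n6⇒n0 ·f
[44] read 'c'  n0⇒n1
[45] read 'c'  n1⇒n2
[46] read 'e'  n2⇒n3
[47] read 'c'  n3⇒n4
[48] read 'c'  n4⇒n5  → match P0@[44:48]
[49] read 'c'  n5⇒n2 ·f
[50] read 'c'  n2⇒n2 ·f
[51] read 'e'  n2⇒n3
[52] read 'c'  n3⇒n4
[53] read 'c'  n4⇒n5  → match P0@[49:53]
[54] read 'a'  n5⇒n0 ·f
[55] read 'd'  n0⇒n6
[56] read 'c'  n6⇒n1 ·f
[57] read 'a'  n1⇒n0 ·f
[58] read 'c'  n0⇒n1
[59] read 'c'  n1⇒n2
[60] read 'e'  n2⇒n3
[61] read 'c'  n3⇒n4
[62] read 'c'  n4⇒n5  → match P0@[58:62]

All matches (sorted): [[6,1],[12,0],[17,1],[22,0],[27,1],[33,0],[38,0],[48,0],[53,0],[62,0]]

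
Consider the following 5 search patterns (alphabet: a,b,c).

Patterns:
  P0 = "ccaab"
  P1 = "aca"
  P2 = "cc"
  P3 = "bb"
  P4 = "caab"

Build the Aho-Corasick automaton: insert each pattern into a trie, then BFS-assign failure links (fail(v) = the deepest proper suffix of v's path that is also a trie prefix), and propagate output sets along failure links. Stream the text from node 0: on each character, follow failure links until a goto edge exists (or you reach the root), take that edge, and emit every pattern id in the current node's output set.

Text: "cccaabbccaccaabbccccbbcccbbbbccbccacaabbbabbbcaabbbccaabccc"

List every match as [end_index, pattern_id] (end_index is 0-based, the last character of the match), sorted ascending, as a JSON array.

Construct AC machine:
Trie nodes:
  0='ε' goto a→6 b→9 c→1
  1='c' goto a→11 c→2
  2='cc' goto a→3  [P2 ends]
  3='cca' goto a→4
  4='ccaa' goto b→5
  5='ccaab' goto ·  [P0 ends]
  6='a' goto c→7
  7='ac' goto a→8
  8='aca' goto ·  [P1 ends]
  9='b' goto b→10
  10='bb' goto ·  [P3 ends]
  11='ca' goto a→12
  12='caa' goto b→13
  13='caab' goto ·  [P4 ends]

Failure links (BFS by depth):
  n1('c'): parent n0 fail=0; on 'c' 0 → fail=0;  out ∅∪∅=∅
  n6('a'): parent n0 fail=0; on 'a' 0 → fail=0;  out ∅∪∅=∅
  n9('b'): parent n0 fail=0; on 'b' 0 → fail=0;  out ∅∪∅=∅
  n2('cc'): parent n1 fail=0; on 'c' 0 → fail=1;  out {2}∪∅={2}
  n7('ac'): parent n6 fail=0; on 'c' 0 → fail=1;  out ∅∪∅=∅
  n10('bb'): parent n9 fail=0; on 'b' 0 → fail=9;  out {3}∪∅={3}
  n11('ca'): parent n1 fail=0; on 'a' 0 → fail=6;  out ∅∪∅=∅
  n3('cca'): parent n2 fail=1; on 'a' 1 → fail=11;  out ∅∪∅=∅
  n8('aca'): parent n7 fail=1; on 'a' 1 → fail=11;  out {1}∪∅={1}
  n12('caa'): parent n11 fail=6; on 'a' 6→0 → fail=6;  out ∅∪∅=∅
  n4('ccaa'): parent n3 fail=11; on 'a' 11 → fail=12;  out ∅∪∅=∅
  n13('caab'): parent n12 fail=6; on 'b' 6→0 → fail=9;  out {4}∪∅={4}
  n5('ccaab'): parent n4 fail=12; on 'b' 12 → fail=13;  out {0}∪{4}={0,4}

Scan:
i=0 'c': node 0→1
i=1 'c': node 1→2  ** P2@[0:1]
i=2 'c': node 2→2 (via fail)  ** P2@[1:2]
i=3 'a': node 2→3
i=4 'a': node 3→4
i=5 'b': node 4→5  ** P0@[1:5],P4@[2:5]
i=6 'b': node 5→10 (via fail)  ** P3@[5:6]
i=7 'c': node 10→1 (via fail)
i=8 'c': node 1→2  ** P2@[7:8]
i=9 'a': node 2→3
i=10 'c': node 3→7 (via fail)
i=11 'c': node 7→2 (via fail)  ** P2@[10:11]
i=12 'a': node 2→3
i=13 'a': node 3→4
i=14 'b': node 4→5  ** P0@[10:14],P4@[11:14]
i=15 'b': node 5→10 (via fail)  ** P3@[14:15]
i=16 'c': node 10→1 (via fail)
i=17 'c': node 1→2  ** P2@[16:17]
i=18 'c': node 2→2 (via fail)  ** P2@[17:18]
i=19 'c': node 2→2 (via fail)  ** P2@[18:19]
i=20 'b': node 2→9 (via fail)
i=21 'b': node 9→10  ** P3@[20:21]
i=22 'c': node 10→1 (via fail)
i=23 'c': node 1→2  ** P2@[22:23]
i=24 'c': node 2→2 (via fail)  ** P2@[23:24]
i=25 'b': node 2→9 (via fail)
i=26 'b': node 9→10  ** P3@[25:26]
i=27 'b': node 10→10 (via fail)  ** P3@[26:27]
i=28 'b': node 10→10 (via fail)  ** P3@[27:28]
i=29 'c': node 10→1 (via fail)
i=30 'c': node 1→2  ** P2@[29:30]
i=31 'b': node 2→9 (via fail)
i=32 'c': node 9→1 (via fail)
i=33 'c': node 1→2  ** P2@[32:33]
i=34 'a': node 2→3
i=35 'c': node 3→7 (via fail)
i=36 'a': node 7→8  ** P1@[34:36]
i=37 'a': node 8→12 (via fail)
i=38 'b': node 12→13  ** P4@[35:38]
i=39 'b': node 13→10 (via fail)  ** P3@[38:39]
i=40 'b': node 10→10 (via fail)  ** P3@[39:40]
i=41 'a': node 10→6 (via fail)
i=42 'b': node 6→9 (via fail)
i=43 'b': node 9→10  ** P3@[42:43]
i=44 'b': node 10→10 (via fail)  ** P3@[43:44]
i=45 'c': node 10→1 (via fail)
i=46 'a': node 1→11
i=47 'a': node 11→12
i=48 'b': node 12→13  ** P4@[45:48]
i=49 'b': node 13→10 (via fail)  ** P3@[48:49]
i=50 'b': node 10→10 (via fail)  ** P3@[49:50]
i=51 'c': node 10→1 (via fail)
i=52 'c': node 1→2  ** P2@[51:52]
i=53 'a': node 2→3
i=54 'a': node 3→4
i=55 'b': node 4→5  ** P0@[51:55],P4@[52:55]
i=56 'c': node 5→1 (via fail)
i=57 'c': node 1→2  ** P2@[56:57]
i=58 'c': node 2→2 (via fail)  ** P2@[57:58]

Matches: [[1,2],[2,2],[5,0],[5,4],[6,3],[8,2],[11,2],[14,0],[14,4],[15,3],[17,2],[18,2],[19,2],[21,3],[23,2],[24,2],[26,3],[27,3],[28,3],[30,2],[33,2],[36,1],[38,4],[39,3],[40,3],[43,3],[44,3],[48,4],[49,3],[50,3],[52,2],[55,0],[55,4],[57,2],[58,2]]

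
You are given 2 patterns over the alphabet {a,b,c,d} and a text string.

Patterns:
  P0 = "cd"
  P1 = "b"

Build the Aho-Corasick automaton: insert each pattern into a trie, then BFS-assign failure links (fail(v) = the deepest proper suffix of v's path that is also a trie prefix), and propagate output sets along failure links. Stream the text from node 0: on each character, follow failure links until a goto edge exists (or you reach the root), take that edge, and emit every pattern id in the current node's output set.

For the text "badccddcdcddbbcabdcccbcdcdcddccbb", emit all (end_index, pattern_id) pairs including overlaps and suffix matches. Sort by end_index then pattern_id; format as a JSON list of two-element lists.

Construct AC machine:
Trie nodes:
  0='ε' goto b→3 c→1
  1='c' goto d→2
  2='cd' goto ·  ←P0
  3='b' goto ·  ←P1

BFS fail/out derivation:
  fail(1) 'c': from fail(0)=0 chase 'c': 0 ⇒ 0;  out=∅∪out(0)=∅
  fail(3) 'b': from fail(0)=0 chase 'b': 0 ⇒ 0;  out={1}∪out(0)={1}
  fail(2) 'cd': from fail(1)=0 chase 'd': 0 ⇒ 0;  out={0}∪out(0)={0}

Text stream:
pos 0 'b': at 3  emit P1@[0:0]
pos 1 'a': at 0 (fail-walked)
pos 2 'd': at 0
pos 3 'c': at 1
pos 4 'c': at 1 (fail-walked)
pos 5 'd': at 2  emit P0@[4:5]
pos 6 'd': at 0 (fail-walked)
pos 7 'c': at 1
pos 8 'd': at 2  emit P0@[7:8]
pos 9 'c': at 1 (fail-walked)
pos 10 'd': at 2  emit P0@[9:10]
pos 11 'd': at 0 (fail-walked)
pos 12 'b': at 3  emit P1@[12:12]
pos 13 'b': at 3 (fail-walked)  emit P1@[13:13]
pos 14 'c': at 1 (fail-walked)
pos 15 'a': at 0 (fail-walked)
pos 16 'b': at 3  emit P1@[16:16]
pos 17 'd': at 0 (fail-walked)
pos 18 'c': at 1
pos 19 'c': at 1 (fail-walked)
pos 20 'c': at 1 (fail-walked)
pos 21 'b': at 3 (fail-walked)  emit P1@[21:21]
pos 22 'c': at 1 (fail-walked)
pos 23 'd': at 2  emit P0@[22:23]
pos 24 'c': at 1 (fail-walked)
pos 25 'd': at 2  emit P0@[24:25]
pos 26 'c': at 1 (fail-walked)
pos 27 'd': at 2  emit P0@[26:27]
pos 28 'd': at 0 (fail-walked)
pos 29 'c': at 1
pos 30 'c': at 1 (fail-walked)
pos 31 'b': at 3 (fail-walked)  emit P1@[31:31]
pos 32 'b': at 3 (fail-walked)  emit P1@[32:32]

Matches: [[0,1],[5,0],[8,0],[10,0],[12,1],[13,1],[16,1],[21,1],[23,0],[25,0],[27,0],[31,1],[32,1]]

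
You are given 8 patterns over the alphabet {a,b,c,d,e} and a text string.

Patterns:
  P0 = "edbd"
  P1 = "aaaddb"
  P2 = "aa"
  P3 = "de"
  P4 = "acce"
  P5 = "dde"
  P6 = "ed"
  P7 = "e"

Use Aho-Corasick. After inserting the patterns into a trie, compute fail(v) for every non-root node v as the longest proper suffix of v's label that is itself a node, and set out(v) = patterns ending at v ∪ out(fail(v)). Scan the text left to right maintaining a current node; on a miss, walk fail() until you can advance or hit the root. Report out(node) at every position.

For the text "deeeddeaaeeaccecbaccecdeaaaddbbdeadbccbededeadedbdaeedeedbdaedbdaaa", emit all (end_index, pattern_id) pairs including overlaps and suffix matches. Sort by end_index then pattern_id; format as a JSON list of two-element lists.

Build:
Trie nodes:
  0='ε' goto a→5 d→11 e→1
  1='e' goto d→2  [P7 ends]
  2='ed' goto b→3  [P6 ends]
  3='edb' goto d→4
  4='edbd' goto ·  [P0 ends]
  5='a' goto a→6 c→13
  6='aa' goto a→7  [P2 ends]
  7='aaa' goto d→8
  8='aaad' goto d→9
  9='aaadd' goto b→10
  10='aaaddb' goto ·  [P1 ends]
  11='d' goto d→16 e→12
  12='de' goto ·  [P3 ends]
  13='ac' goto c→14
  14='acc' goto e→15
  15='acce' goto ·  [P4 ends]
  16='dd' goto e→17
  17='dde' goto ·  [P5 ends]

Failure links (BFS by depth):
  fail(1) 'e': from fail(0)=0 chase 'e': 0 ⇒ 0;  out={7}∪out(0)={7}
  fail(5) 'a': from fail(0)=0 chase 'a': 0 ⇒ 0;  out=∅∪out(0)=∅
  fail(11) 'd': from fail(0)=0 chase 'd': 0 ⇒ 0;  out=∅∪out(0)=∅
  fail(2) 'ed': from fail(1)=0 chase 'd': 0 ⇒ 11;  out={6}∪out(11)={6}
  fail(6) 'aa': from fail(5)=0 chase 'a': 0 ⇒ 5;  out={2}∪out(5)={2}
  fail(12) 'de': from fail(11)=0 chase 'e': 0 ⇒ 1;  out={3}∪out(1)={3,7}
  fail(13) 'ac': from fail(5)=0 chase 'c': 0 ⇒ 0;  out=∅∪out(0)=∅
  fail(16) 'dd': from fail(11)=0 chase 'd': 0 ⇒ 11;  out=∅∪out(11)=∅
  fail(3) 'edb': from fail(2)=11 chase 'b': 11→0 ⇒ 0;  out=∅∪out(0)=∅
  fail(7) 'aaa': from fail(6)=5 chase 'a': 5 ⇒ 6;  out=∅∪out(6)={2}
  fail(14) 'acc': from fail(13)=0 chase 'c': 0 ⇒ 0;  out=∅∪out(0)=∅
  fail(17) 'dde': from fail(16)=11 chase 'e': 11 ⇒ 12;  out={5}∪out(12)={3,5,7}
  fail(4) 'edbd': from fail(3)=0 chase 'd': 0 ⇒ 11;  out={0}∪out(11)={0}
  fail(8) 'aaad': from fail(7)=6 chase 'd': 6→5→0 ⇒ 11;  out=∅∪out(11)=∅
  fail(15) 'acce': from fail(14)=0 chase 'e': 0 ⇒ 1;  out={4}∪out(1)={4,7}
  fail(9) 'aaadd': from fail(8)=11 chase 'd': 11 ⇒ 16;  out=∅∪out(16)=∅
  fail(10) 'aaaddb': from fail(9)=16 chase 'b': 16→11→0 ⇒ 0;  out={1}∪out(0)={1}

Run:
i=0 'd': node 0→11
i=1 'e': node 11→12  → match P3@[0:1],P7@[1:1]
i=2 'e': node 12→1 (via fail)  → match P7@[2:2]
i=3 'e': node 1→1 (via fail)  → match P7@[3:3]
i=4 'd': node 1→2  → match P6@[3:4]
i=5 'd': node 2→16 (via fail)
i=6 'e': node 16→17  → match P3@[5:6],P5@[4:6],P7@[6:6]
i=7 'a': node 17→5 (via fail)
i=8 'a': node 5→6  → match P2@[7:8]
i=9 'e': node 6→1 (via fail)  → match P7@[9:9]
i=10 'e': node 1→1 (via fail)  → match P7@[10:10]
i=11 'a': node 1→5 (via fail)
i=12 'c': node 5→13
i=13 'c': node 13→14
i=14 'e': node 14→15  → match P4@[11:14],P7@[14:14]
i=15 'c': node 15→0 (via fail)
i=16 'b': node 0→0
i=17 'a': node 0→5
i=18 'c': node 5→13
i=19 'c': node 13→14
i=20 'e': node 14→15  → match P4@[17:20],P7@[20:20]
i=21 'c': node 15→0 (via fail)
i=22 'd': node 0→11
i=23 'e': node 11→12  → match P3@[22:23],P7@[23:23]
i=24 'a': node 12→5 (via fail)
i=25 'a': node 5→6  → match P2@[24:25]
i=26 'a': node 6→7  → match P2@[25:26]
i=27 'd': node 7→8
i=28 'd': node 8→9
i=29 'b': node 9→10  → match P1@[24:29]
i=30 'b': node 10→0 (via fail)
i=31 'd': node 0→11
i=32 'e': node 11→12  → match P3@[31:32],P7@[32:32]
i=33 'a': node 12→5 (via fail)
i=34 'd': node 5→11 (via fail)
i=35 'b': node 11→0 (via fail)
i=36 'c': node 0→0
i=37 'c': node 0→0
i=38 'b': node 0→0
i=39 'e': node 0→1  → match P7@[39:39]
i=40 'd': node 1→2  → match P6@[39:40]
i=41 'e': node 2→12 (via fail)  → match P3@[40:41],P7@[41:41]
i=42 'd': node 12→2 (via fail)  → match P6@[41:42]
i=43 'e': node 2→12 (via fail)  → match P3@[42:43],P7@[43:43]
i=44 'a': node 12→5 (via fail)
i=45 'd': node 5→11 (via fail)
i=46 'e': node 11→12  → match P3@[45:46],P7@[46:46]
i=47 'd': node 12→2 (via fail)  → match P6@[46:47]
i=48 'b': node 2→3
i=49 'd': node 3→4  → match P0@[46:49]
i=50 'a': node 4→5 (via fail)
i=51 'e': node 5→1 (via fail)  → match P7@[51:51]
i=52 'e': node 1→1 (via fail)  → match P7@[52:52]
i=53 'd': node 1→2  → match P6@[52:53]
i=54 'e': node 2→12 (via fail)  → match P3@[53:54],P7@[54:54]
i=55 'e': node 12→1 (via fail)  → match P7@[55:55]
i=56 'd': node 1→2  → match P6@[55:56]
i=57 'b': node 2→3
i=58 'd': node 3→4  → match P0@[55:58]
i=59 'a': node 4→5 (via fail)
i=60 'e': node 5→1 (via fail)  → match P7@[60:60]
i=61 'd': node 1→2  → match P6@[60:61]
i=62 'b': node 2→3
i=63 'd': node 3→4  → match P0@[60:63]
i=64 'a': node 4→5 (via fail)
i=65 'a': node 5→6  → match P2@[64:65]
i=66 'a': node 6→7  → match P2@[65:66]

Matches: [[1,3],[1,7],[2,7],[3,7],[4,6],[6,3],[6,5],[6,7],[8,2],[9,7],[10,7],[14,4],[14,7],[20,4],[20,7],[23,3],[23,7],[25,2],[26,2],[29,1],[32,3],[32,7],[39,7],[40,6],[41,3],[41,7],[42,6],[43,3],[43,7],[46,3],[46,7],[47,6],[49,0],[51,7],[52,7],[53,6],[54,3],[54,7],[55,7],[56,6],[58,0],[60,7],[61,6],[63,0],[65,2],[66,2]]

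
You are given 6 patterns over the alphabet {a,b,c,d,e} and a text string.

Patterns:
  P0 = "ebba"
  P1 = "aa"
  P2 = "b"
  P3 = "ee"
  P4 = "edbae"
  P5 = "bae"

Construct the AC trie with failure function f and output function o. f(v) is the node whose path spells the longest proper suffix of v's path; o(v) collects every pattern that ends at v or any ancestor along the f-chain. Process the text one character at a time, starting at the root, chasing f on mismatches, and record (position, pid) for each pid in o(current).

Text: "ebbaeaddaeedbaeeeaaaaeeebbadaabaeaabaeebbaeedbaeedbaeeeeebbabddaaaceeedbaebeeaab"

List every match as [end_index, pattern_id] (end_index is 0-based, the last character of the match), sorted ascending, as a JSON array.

Construct AC machine:
Trie nodes:
  n0 'ε': a→5 b→7 e→1
  n1 'e': b→2 d→9 e→8
  n2 'eb': b→3
  n3 'ebb': a→4
  n4 'ebba': ·  [P0 ends]
  n5 'a': a→6
  n6 'aa': ·  [P1 ends]
  n7 'b': a→13  [P2 ends]
  n8 'ee': ·  [P3 ends]
  n9 'ed': b→10
  n10 'edb': a→11
  n11 'edba': e→12
  n12 'edbae': ·  [P4 ends]
  n13 'ba': e→14
  n14 'bae': ·  [P5 ends]

Failure links (BFS by depth):
  fail(1) 'e': from fail(0)=0 chase 'e': 0 ⇒ 0;  out=∅∪out(0)=∅
  fail(5) 'a': from fail(0)=0 chase 'a': 0 ⇒ 0;  out=∅∪out(0)=∅
  fail(7) 'b': from fail(0)=0 chase 'b': 0 ⇒ 0;  out={2}∪out(0)={2}
  fail(2) 'eb': from fail(1)=0 chase 'b': 0 ⇒ 7;  out=∅∪out(7)={2}
  fail(6) 'aa': from fail(5)=0 chase 'a': 0 ⇒ 5;  out={1}∪out(5)={1}
  fail(8) 'ee': from fail(1)=0 chase 'e': 0 ⇒ 1;  out={3}∪out(1)={3}
  fail(9) 'ed': from fail(1)=0 chase 'd': 0 ⇒ 0;  out=∅∪out(0)=∅
  fail(13) 'ba': from fail(7)=0 chase 'a': 0 ⇒ 5;  out=∅∪out(5)=∅
  fail(3) 'ebb': from fail(2)=7 chase 'b': 7→0 ⇒ 7;  out=∅∪out(7)={2}
  fail(10) 'edb': from fail(9)=0 chase 'b': 0 ⇒ 7;  out=∅∪out(7)={2}
  fail(14) 'bae': from fail(13)=5 chase 'e': 5→0 ⇒ 1;  out={5}∪out(1)={5}
  fail(4) 'ebba': from fail(3)=7 chase 'a': 7 ⇒ 13;  out={0}∪out(13)={0}
  fail(11) 'edba': from fail(10)=7 chase 'a': 7 ⇒ 13;  out=∅∪out(13)=∅
  fail(12) 'edbae': from fail(11)=13 chase 'e': 13 ⇒ 14;  out={4}∪out(14)={4,5}

Scan:
i=0 'e': node 0→1
i=1 'b': node 1→2  → match P2@[1:1]
i=2 'b': node 2→3  → match P2@[2:2]
i=3 'a': node 3→4  → match P0@[0:3]
i=4 'e': node 4→14 (fail-walked)  → match P5@[2:4]
i=5 'a': node 14→5 (fail-walked)
i=6 'd': node 5→0 (fail-walked)
i=7 'd': node 0→0
i=8 'a': node 0→5
i=9 'e': node 5→1 (fail-walked)
i=10 'e': node 1→8  → match P3@[9:10]
i=11 'd': node 8→9 (fail-walked)
i=12 'b': node 9→10  → match P2@[12:12]
i=13 'a': node 10→11
i=14 'e': node 11→12  → match P4@[10:14],P5@[12:14]
i=15 'e': node 12→8 (fail-walked)  → match P3@[14:15]
i=16 'e': node 8→8 (fail-walked)  → match P3@[15:16]
i=17 'a': node 8→5 (fail-walked)
i=18 'a': node 5→6  → match P1@[17:18]
i=19 'a': node 6→6 (fail-walked)  → match P1@[18:19]
i=20 'a': node 6→6 (fail-walked)  → match P1@[19:20]
i=21 'e': node 6→1 (fail-walked)
i=22 'e': node 1→8  → match P3@[21:22]
i=23 'e': node 8→8 (fail-walked)  → match P3@[22:23]
i=24 'b': node 8→2 (fail-walked)  → match P2@[24:24]
i=25 'b': node 2→3  → match P2@[25:25]
i=26 'a': node 3→4  → match P0@[23:26]
i=27 'd': node 4→0 (fail-walked)
i=28 'a': node 0→5
i=29 'a': node 5→6  → match P1@[28:29]
i=30 'b': node 6→7 (fail-walked)  → match P2@[30:30]
i=31 'a': node 7→13
i=32 'e': node 13→14  → match P5@[30:32]
i=33 'a': node 14→5 (fail-walked)
i=34 'a': node 5→6  → match P1@[33:34]
i=35 'b': node 6→7 (fail-walked)  → match P2@[35:35]
i=36 'a': node 7→13
i=37 'e': node 13→14  → match P5@[35:37]
i=38 'e': node 14→8 (fail-walked)  → match P3@[37:38]
i=39 'b': node 8→2 (fail-walked)  → match P2@[39:39]
i=40 'b': node 2→3  → match P2@[40:40]
i=41 'a': node 3→4  → match P0@[38:41]
i=42 'e': node 4→14 (fail-walked)  → match P5@[40:42]
i=43 'e': node 14→8 (fail-walked)  → match P3@[42:43]
i=44 'd': node 8→9 (fail-walked)
i=45 'b': node 9→10  → match P2@[45:45]
i=46 'a': node 10→11
i=47 'e': node 11→12  → match P4@[43:47],P5@[45:47]
i=48 'e': node 12→8 (fail-walked)  → match P3@[47:48]
i=49 'd': node 8→9 (fail-walked)
i=50 'b': node 9→10  → match P2@[50:50]
i=51 'a': node 10→11
i=52 'e': node 11→12  → match P4@[48:52],P5@[50:52]
i=53 'e': node 12→8 (fail-walked)  → match P3@[52:53]
i=54 'e': node 8→8 (fail-walked)  → match P3@[53:54]
i=55 'e': node 8→8 (fail-walked)  → match P3@[54:55]
i=56 'e': node 8→8 (fail-walked)  → match P3@[55:56]
i=57 'b': node 8→2 (fail-walked)  → match P2@[57:57]
i=58 'b': node 2→3  → match P2@[58:58]
i=59 'a': node 3→4  → match P0@[56:59]
i=60 'b': node 4→7 (fail-walked)  → match P2@[60:60]
i=61 'd': node 7→0 (fail-walked)
i=62 'd': node 0→0
i=63 'a': node 0→5
i=64 'a': node 5→6  → match P1@[63:64]
i=65 'a': node 6→6 (fail-walked)  → match P1@[64:65]
i=66 'c': node 6→0 (fail-walked)
i=67 'e': node 0→1
i=68 'e': node 1→8  → match P3@[67:68]
i=69 'e': node 8→8 (fail-walked)  → match P3@[68:69]
i=70 'd': node 8→9 (fail-walked)
i=71 'b': node 9→10  → match P2@[71:71]
i=72 'a': node 10→11
i=73 'e': node 11→12  → match P4@[69:73],P5@[71:73]
i=74 'b': node 12→2 (fail-walked)  → match P2@[74:74]
i=75 'e': node 2→1 (fail-walked)
i=76 'e': node 1→8  → match P3@[75:76]
i=77 'a': node 8→5 (fail-walked)
i=78 'a': node 5→6  → match P1@[77:78]
i=79 'b': node 6→7 (fail-walked)  → match P2@[79:79]

Matches: [[1,2],[2,2],[3,0],[4,5],[10,3],[12,2],[14,4],[14,5],[15,3],[16,3],[18,1],[19,1],[20,1],[22,3],[23,3],[24,2],[25,2],[26,0],[29,1],[30,2],[32,5],[34,1],[35,2],[37,5],[38,3],[39,2],[40,2],[41,0],[42,5],[43,3],[45,2],[47,4],[47,5],[48,3],[50,2],[52,4],[52,5],[53,3],[54,3],[55,3],[56,3],[57,2],[58,2],[59,0],[60,2],[64,1],[65,1],[68,3],[69,3],[71,2],[73,4],[73,5],[74,2],[76,3],[78,1],[79,2]]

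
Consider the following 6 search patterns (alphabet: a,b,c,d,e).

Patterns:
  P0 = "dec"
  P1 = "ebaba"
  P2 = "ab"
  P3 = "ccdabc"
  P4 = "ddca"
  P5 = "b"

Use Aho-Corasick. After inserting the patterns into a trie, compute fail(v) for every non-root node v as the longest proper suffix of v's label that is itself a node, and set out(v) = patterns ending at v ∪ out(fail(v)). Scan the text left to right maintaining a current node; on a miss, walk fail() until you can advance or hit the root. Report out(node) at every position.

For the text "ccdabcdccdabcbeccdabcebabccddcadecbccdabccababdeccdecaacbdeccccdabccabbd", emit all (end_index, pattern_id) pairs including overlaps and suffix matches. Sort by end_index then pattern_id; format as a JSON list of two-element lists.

Build:
Trie (insert patterns):
  n0 'ε': a→9 b→20 c→11 d→1 e→4
  n1 'd': d→17 e→2
  n2 'de': c→3
  n3 'dec': ·  [P0 ends]
  n4 'e': b→5
  n5 'eb': a→6
  n6 'eba': b→7
  n7 'ebab': a→8
  n8 'ebaba': ·  [P1 ends]
  n9 'a': b→10
  n10 'ab': ·  [P2 ends]
  n11 'c': c→12
  n12 'cc': d→13
  n13 'ccd': a→14
  n14 'ccda': b→15
  n15 'ccdab': c→16
  n16 'ccdabc': ·  [P3 ends]
  n17 'dd': c→18
  n18 'ddc': a→19
  n19 'ddca': ·  [P4 ends]
  n20 'b': ·  [P5 ends]

Failure links (BFS by depth):
  n1('d'): parent n0 fail=0; on 'd' 0 → fail=0;  out ∅∪∅=∅
  n4('e'): parent n0 fail=0; on 'e' 0 → fail=0;  out ∅∪∅=∅
  n9('a'): parent n0 fail=0; on 'a' 0 → fail=0;  out ∅∪∅=∅
  n11('c'): parent n0 fail=0; on 'c' 0 → fail=0;  out ∅∪∅=∅
  n20('b'): parent n0 fail=0; on 'b' 0 → fail=0;  out {5}∪∅={5}
  n2('de'): parent n1 fail=0; on 'e' 0 → fail=4;  out ∅∪∅=∅
  n5('eb'): parent n4 fail=0; on 'b' 0 → fail=20;  out ∅∪{5}={5}
  n10('ab'): parent n9 fail=0; on 'b' 0 → fail=20;  out {2}∪{5}={2,5}
  n12('cc'): parent n11 fail=0; on 'c' 0 → fail=11;  out ∅∪∅=∅
  n17('dd'): parent n1 fail=0; on 'd' 0 → fail=1;  out ∅∪∅=∅
  n3('dec'): parent n2 fail=4; on 'c' 4→0 → fail=11;  out {0}∪∅={0}
  n6('eba'): parent n5 fail=20; on 'a' 20→0 → fail=9;  out ∅∪∅=∅
  n13('ccd'): parent n12 fail=11; on 'd' 11→0 → fail=1;  out ∅∪∅=∅
  n18('ddc'): parent n17 fail=1; on 'c' 1→0 → fail=11;  out ∅∪∅=∅
  n7('ebab'): parent n6 fail=9; on 'b' 9 → fail=10;  out ∅∪{2,5}={2,5}
  n14('ccda'): parent n13 fail=1; on 'a' 1→0 → fail=9;  out ∅∪∅=∅
  n19('ddca'): parent n18 fail=11; on 'a' 11→0 → fail=9;  out {4}∪∅={4}
  n8('ebaba'): parent n7 fail=10; on 'a' 10→20→0 → fail=9;  out {1}∪∅={1}
  n15('ccdab'): parent n14 fail=9; on 'b' 9 → fail=10;  out ∅∪{2,5}={2,5}
  n16('ccdabc'): parent n15 fail=10; on 'c' 10→20→0 → fail=11;  out {3}∪∅={3}

Scan:
i=0 'c': node 0→11
i=1 'c': node 11→12
i=2 'd': node 12→13
i=3 'a': node 13→14
i=4 'b': node 14→15  emit P2@[3:4],P5@[4:4]
i=5 'c': node 15→16  emit P3@[0:5]
i=6 'd': node 16→1 ·f
i=7 'c': node 1→11 ·f
i=8 'c': node 11→12
i=9 'd': node 12→13
i=10 'a': node 13→14
i=11 'b': node 14→15  emit P2@[10:11],P5@[11:11]
i=12 'c': node 15→16  emit P3@[7:12]
i=13 'b': node 16→20 ·f  emit P5@[13:13]
i=14 'e': node 20→4 ·f
i=15 'c': node 4→11 ·f
i=16 'c': node 11→12
i=17 'd': node 12→13
i=18 'a': node 13→14
i=19 'b': node 14→15  emit P2@[18:19],P5@[19:19]
i=20 'c': node 15→16  emit P3@[15:20]
i=21 'e': node 16→4 ·f
i=22 'b': node 4→5  emit P5@[22:22]
i=23 'a': node 5→6
i=24 'b': node 6→7  emit P2@[23:24],P5@[24:24]
i=25 'c': node 7→11 ·f
i=26 'c': node 11→12
i=27 'd': node 12→13
i=28 'd': node 13→17 ·f
i=29 'c': node 17→18
i=30 'a': node 18→19  emit P4@[27:30]
i=31 'd': node 19→1 ·f
i=32 'e': node 1→2
i=33 'c': node 2→3  emit P0@[31:33]
i=34 'b': node 3→20 ·f  emit P5@[34:34]
i=35 'c': node 20→11 ·f
i=36 'c': node 11→12
i=37 'd': node 12→13
i=38 'a': node 13→14
i=39 'b': node 14→15  emit P2@[38:39],P5@[39:39]
i=40 'c': node 15→16  emit P3@[35:40]
i=41 'c': node 16→12 ·f
i=42 'a': node 12→9 ·f
i=43 'b': node 9→10  emit P2@[42:43],P5@[43:43]
i=44 'a': node 10→9 ·f
i=45 'b': node 9→10  emit P2@[44:45],P5@[45:45]
i=46 'd': node 10→1 ·f
i=47 'e': node 1→2
i=48 'c': node 2→3  emit P0@[46:48]
i=49 'c': node 3→12 ·f
i=50 'd': node 12→13
i=51 'e': node 13→2 ·f
i=52 'c': node 2→3  emit P0@[50:52]
i=53 'a': node 3→9 ·f
i=54 'a': node 9→9 ·f
i=55 'c': node 9→11 ·f
i=56 'b': node 11→20 ·f  emit P5@[56:56]
i=57 'd': node 20→1 ·f
i=58 'e': node 1→2
i=59 'c': node 2→3  emit P0@[57:59]
i=60 'c': node 3→12 ·f
i=61 'c': node 12→12 ·f
i=62 'c': node 12→12 ·f
i=63 'd': node 12→13
i=64 'a': node 13→14
i=65 'b': node 14→15  emit P2@[64:65],P5@[65:65]
i=66 'c': node 15→16  emit P3@[61:66]
i=67 'c': node 16→12 ·f
i=68 'a': node 12→9 ·f
i=69 'b': node 9→10  emit P2@[68:69],P5@[69:69]
i=70 'b': node 10→20 ·f  emit P5@[70:70]
i=71 'd': node 20→1 ·f

Matches: [[4,2],[4,5],[5,3],[11,2],[11,5],[12,3],[13,5],[19,2],[19,5],[20,3],[22,5],[24,2],[24,5],[30,4],[33,0],[34,5],[39,2],[39,5],[40,3],[43,2],[43,5],[45,2],[45,5],[48,0],[52,0],[56,5],[59,0],[65,2],[65,5],[66,3],[69,2],[69,5],[70,5]]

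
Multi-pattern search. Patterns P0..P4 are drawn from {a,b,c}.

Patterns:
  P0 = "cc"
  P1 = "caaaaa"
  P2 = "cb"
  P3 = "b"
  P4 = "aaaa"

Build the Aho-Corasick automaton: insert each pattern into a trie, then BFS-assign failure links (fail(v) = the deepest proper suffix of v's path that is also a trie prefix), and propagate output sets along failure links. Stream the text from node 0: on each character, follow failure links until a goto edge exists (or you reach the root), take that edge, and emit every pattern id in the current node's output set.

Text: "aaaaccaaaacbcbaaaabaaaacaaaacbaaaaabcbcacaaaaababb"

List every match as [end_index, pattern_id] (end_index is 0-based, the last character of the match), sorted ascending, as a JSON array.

Build:
Trie nodes:
  n0 'ε': a→10 b→9 c→1
  n1 'c': a→3 b→8 c→2
  n2 'cc': ·  ←P0
  n3 'ca': a→4
  n4 'caa': a→5
  n5 'caaa': a→6
  n6 'caaaa': a→7
  n7 'caaaaa': ·  ←P1
  n8 'cb': ·  ←P2
  n9 'b': ·  ←P3
  n10 'a': a→11
  n11 'aa': a→12
  n12 'aaa': a→13
  n13 'aaaa': ·  ←P4

Failure links (BFS by depth):
  n1('c'): parent n0 fail=0; on 'c' 0 → fail=0;  out ∅∪∅=∅
  n9('b'): parent n0 fail=0; on 'b' 0 → fail=0;  out {3}∪∅={3}
  n10('a'): parent n0 fail=0; on 'a' 0 → fail=0;  out ∅∪∅=∅
  n2('cc'): parent n1 fail=0; on 'c' 0 → fail=1;  out {0}∪∅={0}
  n3('ca'): parent n1 fail=0; on 'a' 0 → fail=10;  out ∅∪∅=∅
  n8('cb'): parent n1 fail=0; on 'b' 0 → fail=9;  out {2}∪{3}={2,3}
  n11('aa'): parent n10 fail=0; on 'a' 0 → fail=10;  out ∅∪∅=∅
  n4('caa'): parent n3 fail=10; on 'a' 10 → fail=11;  out ∅∪∅=∅
  n12('aaa'): parent n11 fail=10; on 'a' 10 → fail=11;  out ∅∪∅=∅
  n5('caaa'): parent n4 fail=11; on 'a' 11 → fail=12;  out ∅∪∅=∅
  n13('aaaa'): parent n12 fail=11; on 'a' 11 → fail=12;  out {4}∪∅={4}
  n6('caaaa'): parent n5 fail=12; on 'a' 12 → fail=13;  out ∅∪{4}={4}
  n7('caaaaa'): parent n6 fail=13; on 'a' 13→12 → fail=13;  out {1}∪{4}={1,4}

Scan:
[0] read 'a'  n0⇒n10
[1] read 'a'  n10⇒n11
[2] read 'a'  n11⇒n12
[3] read 'a'  n12⇒n13  ** P4@[0:3]
[4] read 'c'  n13⇒n1 (fail-walked)
[5] read 'c'  n1⇒n2  ** P0@[4:5]
[6] read 'a'  n2⇒n3 (fail-walked)
[7] read 'a'  n3⇒n4
[8] read 'a'  n4⇒n5
[9] read 'a'  n5⇒n6  ** P4@[6:9]
[10] read 'c'  n6⇒n1 (fail-walked)
[11] read 'b'  n1⇒n8  ** P2@[10:11],P3@[11:11]
[12] read 'c'  n8⇒n1 (fail-walked)
[13] read 'b'  n1⇒n8  ** P2@[12:13],P3@[13:13]
[14] read 'a'  n8⇒n10 (fail-walked)
[15] read 'a'  n10⇒n11
[16] read 'a'  n11⇒n12
[17] read 'a'  n12⇒n13  ** P4@[14:17]
[18] read 'b'  n13⇒n9 (fail-walked)  ** P3@[18:18]
[19] read 'a'  n9⇒n10 (fail-walked)
[20] read 'a'  n10⇒n11
[21] read 'a'  n11⇒n12
[22] read 'a'  n12⇒n13  ** P4@[19:22]
[23] read 'c'  n13⇒n1 (fail-walked)
[24] read 'a'  n1⇒n3
[25] read 'a'  n3⇒n4
[26] read 'a'  n4⇒n5
[27] read 'a'  n5⇒n6  ** P4@[24:27]
[28] read 'c'  n6⇒n1 (fail-walked)
[29] read 'b'  n1⇒n8  ** P2@[28:29],P3@[29:29]
[30] read 'a'  n8⇒n10 (fail-walked)
[31] read 'a'  n10⇒n11
[32] read 'a'  n11⇒n12
[33] read 'a'  n12⇒n13  ** P4@[30:33]
[34] read 'a'  n13⇒n13 (fail-walked)  ** P4@[31:34]
[35] read 'b'  n13⇒n9 (fail-walked)  ** P3@[35:35]
[36] read 'c'  n9⇒n1 (fail-walked)
[37] read 'b'  n1⇒n8  ** P2@[36:37],P3@[37:37]
[38] read 'c'  n8⇒n1 (fail-walked)
[39] read 'a'  n1⇒n3
[40] read 'c'  n3⇒n1 (fail-walked)
[41] read 'a'  n1⇒n3
[42] read 'a'  n3⇒n4
[43] read 'a'  n4⇒n5
[44] read 'a'  n5⇒n6  ** P4@[41:44]
[45] read 'a'  n6⇒n7  ** P1@[40:45],P4@[42:45]
[46] read 'b'  n7⇒n9 (fail-walked)  ** P3@[46:46]
[47] read 'a'  n9⇒n10 (fail-walked)
[48] read 'b'  n10⇒n9 (fail-walked)  ** P3@[48:48]
[49] read 'b'  n9⇒n9 (fail-walked)  ** P3@[49:49]

Result: [[3,4],[5,0],[9,4],[11,2],[11,3],[13,2],[13,3],[17,4],[18,3],[22,4],[27,4],[29,2],[29,3],[33,4],[34,4],[35,3],[37,2],[37,3],[44,4],[45,1],[45,4],[46,3],[48,3],[49,3]]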